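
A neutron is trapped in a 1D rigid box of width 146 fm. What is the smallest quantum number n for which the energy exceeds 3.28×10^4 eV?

n = 2

E_1 = h²/(8m_nL²) = 1.537×10^-15 J = 9594 eV.
Need n² > 3.28×10^4/9594 = 3.419, i.e. n > 1.849.
The smallest integer satisfying this is n = 2.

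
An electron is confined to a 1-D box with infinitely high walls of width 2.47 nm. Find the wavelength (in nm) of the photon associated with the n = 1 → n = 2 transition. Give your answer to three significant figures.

λ = 6.71×10^3 nm

E_1 = h²/(8m_eL²) = 9.875×10^-21 J, so ΔE = (2² − 1²)E_1 = 2.962×10^-20 J.
λ = hc/ΔE = (6.626×10^-34·2.998×10^8)/2.962×10^-20 = 6.71×10^-6 m = 6.71×10^3 nm.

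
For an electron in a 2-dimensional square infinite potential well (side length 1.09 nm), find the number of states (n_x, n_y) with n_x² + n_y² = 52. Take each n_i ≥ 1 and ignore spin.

The level has n_x² + n_y² = 52. The ordered positive-integer solutions are (4, 6), (6, 4).
That gives 2 states.

degeneracy = 2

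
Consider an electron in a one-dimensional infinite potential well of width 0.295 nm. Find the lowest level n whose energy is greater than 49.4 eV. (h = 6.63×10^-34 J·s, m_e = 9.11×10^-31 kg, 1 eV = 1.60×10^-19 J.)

n = 4

E_1 = h²/(8m_eL²) = 6.931×10^-19 J = 4.332 eV.
Need n² > 49.4/4.332 = 11.40, i.e. n > 3.376.
The smallest integer satisfying this is n = 4.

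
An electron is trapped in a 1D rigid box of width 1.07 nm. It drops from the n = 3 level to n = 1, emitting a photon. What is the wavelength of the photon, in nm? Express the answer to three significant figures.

E_1 = h²/(8m_eL²) = 5.262×10^-20 J, so ΔE = (3² − 1²)E_1 = 4.210×10^-19 J.
λ = hc/ΔE = (6.626×10^-34·2.998×10^8)/4.210×10^-19 = 4.72×10^-7 m = 472 nm.

λ = 472 nm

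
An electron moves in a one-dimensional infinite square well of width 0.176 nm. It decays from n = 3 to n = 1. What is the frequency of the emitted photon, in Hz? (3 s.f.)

E_1 = h²/(8m_eL²) = 1.945×10^-18 J and ΔE = (3² − 1²)E_1 = 1.556×10^-17 J.
f = ΔE/h = 1.556×10^-17/6.626×10^-34 = 2.35×10^16 Hz.

f = 2.35×10^16 Hz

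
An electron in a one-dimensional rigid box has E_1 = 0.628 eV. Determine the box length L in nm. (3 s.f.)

From E_n = n²h²/(8m_eL²), L = n·h/√(8m_eE_n).
E_1 = 0.628 eV = 1.006×10^-19 J, so L = 1·6.626×10^-34/√(8·9.109×10^-31·1.006×10^-19) = 7.74×10^-10 m = 0.774 nm.

L = 0.774 nm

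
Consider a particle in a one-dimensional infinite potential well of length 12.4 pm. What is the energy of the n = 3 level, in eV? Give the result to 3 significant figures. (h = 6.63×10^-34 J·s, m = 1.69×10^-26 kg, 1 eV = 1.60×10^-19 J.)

E_3 = 1.19 eV

For an infinite well E_n = n²h²/(8mL²), so E_1 = h²/(8mL²) = (6.63×10^-34)²/(8·1.69×10^-26·(1.24×10^-11 m)²) = 2.114×10^-20 J.
Then E_3 = 3²·E_1 = 9·2.114×10^-20 J = 1.903×10^-19 J.
Converting, E_3 = 1.903×10^-19 J / (1.60×10^-19 J/eV) = 1.19 eV.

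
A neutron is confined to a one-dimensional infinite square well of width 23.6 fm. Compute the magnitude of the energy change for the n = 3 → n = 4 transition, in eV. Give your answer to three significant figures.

E_1 = h²/(8m_nL²) = 5.883×10^-14 J.
|ΔE| = |3² − 4²|·E_1 = 7·5.883×10^-14 J = 4.118×10^-13 J = 2.57×10^6 eV.

|ΔE| = 2.57×10^6 eV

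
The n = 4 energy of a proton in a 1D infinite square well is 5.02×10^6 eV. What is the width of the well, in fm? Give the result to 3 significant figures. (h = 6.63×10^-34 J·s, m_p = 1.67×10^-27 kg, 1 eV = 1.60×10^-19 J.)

L = 25.6 fm

From E_n = n²h²/(8m_pL²), L = n·h/√(8m_pE_n).
E_4 = 5.02×10^6 eV = 8.032×10^-13 J, so L = 4·6.63×10^-34/√(8·1.67×10^-27·8.032×10^-13) = 2.56×10^-14 m = 25.6 fm.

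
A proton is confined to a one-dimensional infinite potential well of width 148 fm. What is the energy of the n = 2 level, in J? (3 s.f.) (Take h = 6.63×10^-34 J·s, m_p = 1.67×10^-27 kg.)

E_2 = 6.01×10^-15 J

For an infinite well E_n = n²h²/(8m_pL²), so E_1 = h²/(8m_pL²) = (6.63×10^-34)²/(8·1.67×10^-27·(1.48×10^-13 m)²) = 1.502×10^-15 J.
Then E_2 = 2²·E_1 = 4·1.502×10^-15 J = 6.01×10^-15 J.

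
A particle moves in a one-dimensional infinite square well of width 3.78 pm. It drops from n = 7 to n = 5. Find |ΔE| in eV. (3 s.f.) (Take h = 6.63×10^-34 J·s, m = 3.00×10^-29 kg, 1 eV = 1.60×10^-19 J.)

|ΔE| = 1.92×10^4 eV

E_1 = h²/(8mL²) = 1.282×10^-16 J.
|ΔE| = |7² − 5²|·E_1 = 24·1.282×10^-16 J = 3.077×10^-15 J = 1.92×10^4 eV.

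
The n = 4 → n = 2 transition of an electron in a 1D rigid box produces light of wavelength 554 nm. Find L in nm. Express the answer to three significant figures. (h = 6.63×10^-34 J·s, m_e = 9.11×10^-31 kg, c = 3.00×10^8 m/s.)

L = 1.42 nm

The photon carries ΔE = hc/λ = 6.63×10^-34·3.00×10^8/5.54×10^-7 m = 3.590×10^-19 J.
Since ΔE = (4² − 2²)E_1, E_1 = 2.992×10^-20 J, and L = h/√(8m_eE_1) = 1.42×10^-9 m = 1.42 nm.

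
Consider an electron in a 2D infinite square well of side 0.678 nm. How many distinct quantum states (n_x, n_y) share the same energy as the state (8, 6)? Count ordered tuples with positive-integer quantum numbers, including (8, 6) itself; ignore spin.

degeneracy = 2

The level has n_x² + n_y² = 100. The ordered positive-integer solutions are (6, 8), (8, 6).
That gives 2 states.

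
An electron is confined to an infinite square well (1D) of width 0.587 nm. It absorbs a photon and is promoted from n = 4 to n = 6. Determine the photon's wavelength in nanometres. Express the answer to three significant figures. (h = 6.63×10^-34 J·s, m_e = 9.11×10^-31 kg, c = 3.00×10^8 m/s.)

λ = 56.8 nm

E_1 = h²/(8m_eL²) = 1.750×10^-19 J, so ΔE = (6² − 4²)E_1 = 3.500×10^-18 J.
λ = hc/ΔE = (6.63×10^-34·3.00×10^8)/3.500×10^-18 = 5.68×10^-8 m = 56.8 nm.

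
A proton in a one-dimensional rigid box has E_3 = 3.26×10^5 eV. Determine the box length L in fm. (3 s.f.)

From E_n = n²h²/(8m_pL²), L = n·h/√(8m_pE_n).
E_3 = 3.26×10^5 eV = 5.223×10^-14 J, so L = 3·6.626×10^-34/√(8·1.673×10^-27·5.223×10^-14) = 7.52×10^-14 m = 75.2 fm.

L = 75.2 fm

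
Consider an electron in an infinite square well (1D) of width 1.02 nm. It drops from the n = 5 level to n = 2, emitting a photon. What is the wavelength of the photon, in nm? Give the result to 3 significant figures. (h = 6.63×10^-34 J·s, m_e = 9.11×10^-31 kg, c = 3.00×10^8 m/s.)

λ = 163 nm

E_1 = h²/(8m_eL²) = 5.797×10^-20 J, so ΔE = (5² − 2²)E_1 = 1.217×10^-18 J.
λ = hc/ΔE = (6.63×10^-34·3.00×10^8)/1.217×10^-18 = 1.63×10^-7 m = 163 nm.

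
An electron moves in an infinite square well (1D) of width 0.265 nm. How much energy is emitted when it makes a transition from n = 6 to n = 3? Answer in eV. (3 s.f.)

|ΔE| = 145 eV

E_1 = h²/(8m_eL²) = 8.579×10^-19 J.
|ΔE| = |6² − 3²|·E_1 = 27·8.579×10^-19 J = 2.316×10^-17 J = 145 eV.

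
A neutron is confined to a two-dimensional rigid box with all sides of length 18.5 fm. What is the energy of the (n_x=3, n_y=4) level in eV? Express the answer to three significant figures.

For a 2D rectangular well E = (h²/8m_n)·Σ n_i²/L_i² = (6.626×10^-34)²/(8·1.675×10^-27) · [3²/(18.5 fm)² + 4²/(18.5 fm)²].
Evaluating gives E = 2.393×10^-12 J = 1.49×10^7 eV.

E = 1.49×10^7 eV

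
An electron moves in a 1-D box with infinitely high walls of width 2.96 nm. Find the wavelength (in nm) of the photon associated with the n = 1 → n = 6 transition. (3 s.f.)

λ = 825 nm

E_1 = h²/(8m_eL²) = 6.876×10^-21 J, so ΔE = (6² − 1²)E_1 = 2.407×10^-19 J.
λ = hc/ΔE = (6.626×10^-34·2.998×10^8)/2.407×10^-19 = 8.25×10^-7 m = 825 nm.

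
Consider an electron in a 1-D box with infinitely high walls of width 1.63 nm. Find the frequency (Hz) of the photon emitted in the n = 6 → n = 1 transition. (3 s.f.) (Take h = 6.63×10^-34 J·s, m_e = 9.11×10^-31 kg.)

E_1 = h²/(8m_eL²) = 2.270×10^-20 J and ΔE = (6² − 1²)E_1 = 7.945×10^-19 J.
f = ΔE/h = 7.945×10^-19/6.63×10^-34 = 1.20×10^15 Hz.

f = 1.20×10^15 Hz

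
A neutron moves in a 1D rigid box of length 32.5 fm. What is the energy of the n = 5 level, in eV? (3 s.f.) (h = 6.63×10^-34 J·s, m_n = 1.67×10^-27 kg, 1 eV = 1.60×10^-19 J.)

For an infinite well E_n = n²h²/(8m_nL²), so E_1 = h²/(8m_nL²) = (6.63×10^-34)²/(8·1.67×10^-27·(3.25×10^-14 m)²) = 3.115×10^-14 J.
Then E_5 = 5²·E_1 = 25·3.115×10^-14 J = 7.787×10^-13 J.
Converting, E_5 = 7.787×10^-13 J / (1.60×10^-19 J/eV) = 4.87×10^6 eV.

E_5 = 4.87×10^6 eV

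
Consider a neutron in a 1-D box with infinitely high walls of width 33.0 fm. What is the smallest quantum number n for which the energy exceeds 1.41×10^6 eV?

E_1 = h²/(8m_nL²) = 3.009×10^-14 J = 1.878×10^5 eV.
Need n² > 1.41×10^6/1.878×10^5 = 7.508, i.e. n > 2.740.
The smallest integer satisfying this is n = 3.

n = 3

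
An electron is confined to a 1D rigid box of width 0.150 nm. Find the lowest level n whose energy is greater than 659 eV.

n = 7

E_1 = h²/(8m_eL²) = 2.678×10^-18 J = 16.72 eV.
Need n² > 659/16.72 = 39.41, i.e. n > 6.278.
The smallest integer satisfying this is n = 7.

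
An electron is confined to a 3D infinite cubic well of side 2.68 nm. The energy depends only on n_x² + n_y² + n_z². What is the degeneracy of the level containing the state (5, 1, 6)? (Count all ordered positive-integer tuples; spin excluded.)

degeneracy = 12

The level has n_x² + n_y² + n_z² = 62. The ordered positive-integer solutions are (1, 5, 6), (1, 6, 5), (2, 3, 7), (2, 7, 3), (3, 2, 7), (3, 7, 2), (5, 1, 6), (5, 6, 1), (6, 1, 5), (6, 5, 1), (7, 2, 3), (7, 3, 2).
That gives 12 states.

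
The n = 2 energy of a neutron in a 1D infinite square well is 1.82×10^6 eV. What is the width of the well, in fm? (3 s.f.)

From E_n = n²h²/(8m_nL²), L = n·h/√(8m_nE_n).
E_2 = 1.82×10^6 eV = 2.916×10^-13 J, so L = 2·6.626×10^-34/√(8·1.675×10^-27·2.916×10^-13) = 2.12×10^-14 m = 21.2 fm.

L = 21.2 fm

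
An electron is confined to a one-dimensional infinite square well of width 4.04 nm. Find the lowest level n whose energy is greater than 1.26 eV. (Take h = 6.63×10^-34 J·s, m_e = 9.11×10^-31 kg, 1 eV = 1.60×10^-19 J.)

E_1 = h²/(8m_eL²) = 3.695×10^-21 J = 0.02309 eV.
Need n² > 1.26/0.02309 = 54.57, i.e. n > 7.387.
The smallest integer satisfying this is n = 8.

n = 8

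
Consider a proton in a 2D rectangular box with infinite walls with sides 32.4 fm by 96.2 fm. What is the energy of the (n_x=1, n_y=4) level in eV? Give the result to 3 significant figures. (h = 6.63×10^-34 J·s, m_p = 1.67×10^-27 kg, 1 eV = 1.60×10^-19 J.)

For a 2D rectangular well E = (h²/8m_p)·Σ n_i²/L_i² = (6.63×10^-34)²/(8·1.67×10^-27) · [1²/(32.4 fm)² + 4²/(96.2 fm)²].
Evaluating gives E = 8.823×10^-14 J = 5.51×10^5 eV.

E = 5.51×10^5 eV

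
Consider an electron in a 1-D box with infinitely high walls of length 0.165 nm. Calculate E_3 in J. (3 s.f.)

E_3 = 1.99×10^-17 J

For an infinite well E_n = n²h²/(8m_eL²), so E_1 = h²/(8m_eL²) = (6.626×10^-34)²/(8·9.109×10^-31·(1.65×10^-10 m)²) = 2.213×10^-18 J.
Then E_3 = 3²·E_1 = 9·2.213×10^-18 J = 1.99×10^-17 J.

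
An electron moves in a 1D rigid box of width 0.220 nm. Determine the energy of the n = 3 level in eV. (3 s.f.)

E_3 = 69.9 eV

For an infinite well E_n = n²h²/(8m_eL²), so E_1 = h²/(8m_eL²) = (6.626×10^-34)²/(8·9.109×10^-31·(2.20×10^-10 m)²) = 1.245×10^-18 J.
Then E_3 = 3²·E_1 = 9·1.245×10^-18 J = 1.120×10^-17 J.
Converting, E_3 = 1.120×10^-17 J / (1.602×10^-19 J/eV) = 69.9 eV.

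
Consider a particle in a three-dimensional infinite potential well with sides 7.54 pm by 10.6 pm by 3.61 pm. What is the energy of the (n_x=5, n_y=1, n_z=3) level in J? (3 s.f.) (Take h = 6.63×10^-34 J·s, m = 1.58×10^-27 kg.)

E = 3.96×10^-17 J

For a 3D rectangular well E = (h²/8m)·Σ n_i²/L_i² = (6.63×10^-34)²/(8·1.58×10^-27) · [5²/(7.54 pm)² + 1²/(10.6 pm)² + 3²/(3.61 pm)²].
Evaluating gives E = 3.96×10^-17 J.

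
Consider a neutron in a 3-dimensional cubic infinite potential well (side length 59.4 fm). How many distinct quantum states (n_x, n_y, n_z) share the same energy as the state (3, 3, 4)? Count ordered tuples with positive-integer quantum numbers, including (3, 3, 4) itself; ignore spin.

The level has n_x² + n_y² + n_z² = 34. The ordered positive-integer solutions are (3, 3, 4), (3, 4, 3), (4, 3, 3).
That gives 3 states.

degeneracy = 3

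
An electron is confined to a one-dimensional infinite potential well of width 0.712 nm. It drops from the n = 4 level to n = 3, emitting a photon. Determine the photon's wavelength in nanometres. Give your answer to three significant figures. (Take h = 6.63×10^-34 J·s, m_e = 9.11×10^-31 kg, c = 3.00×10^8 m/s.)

E_1 = h²/(8m_eL²) = 1.190×10^-19 J, so ΔE = (4² − 3²)E_1 = 8.330×10^-19 J.
λ = hc/ΔE = (6.63×10^-34·3.00×10^8)/8.330×10^-19 = 2.39×10^-7 m = 239 nm.

λ = 239 nm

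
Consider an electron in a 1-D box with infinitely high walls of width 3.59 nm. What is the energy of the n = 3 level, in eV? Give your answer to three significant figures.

For an infinite well E_n = n²h²/(8m_eL²), so E_1 = h²/(8m_eL²) = (6.626×10^-34)²/(8·9.109×10^-31·(3.59×10^-9 m)²) = 4.675×10^-21 J.
Then E_3 = 3²·E_1 = 9·4.675×10^-21 J = 4.208×10^-20 J.
Converting, E_3 = 4.208×10^-20 J / (1.602×10^-19 J/eV) = 0.263 eV.

E_3 = 0.263 eV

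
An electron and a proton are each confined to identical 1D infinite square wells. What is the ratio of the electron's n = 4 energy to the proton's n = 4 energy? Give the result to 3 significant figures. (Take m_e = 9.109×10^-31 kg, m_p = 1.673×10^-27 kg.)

E_n ∝ 1/m at fixed n and L, so the ratio is m_p/m_e = 1.673×10^-27/9.109×10^-31 = 1.84×10^3.

1.84×10^3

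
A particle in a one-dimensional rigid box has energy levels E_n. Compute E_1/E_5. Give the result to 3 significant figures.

E_n ∝ n², so E_1/E_5 = 1²/5² = 1/25 = 0.0400.

0.0400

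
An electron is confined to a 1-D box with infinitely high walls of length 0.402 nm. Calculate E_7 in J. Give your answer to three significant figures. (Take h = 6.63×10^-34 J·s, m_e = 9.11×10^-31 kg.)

For an infinite well E_n = n²h²/(8m_eL²), so E_1 = h²/(8m_eL²) = (6.63×10^-34)²/(8·9.11×10^-31·(4.02×10^-10 m)²) = 3.732×10^-19 J.
Then E_7 = 7²·E_1 = 49·3.732×10^-19 J = 1.83×10^-17 J.

E_7 = 1.83×10^-17 J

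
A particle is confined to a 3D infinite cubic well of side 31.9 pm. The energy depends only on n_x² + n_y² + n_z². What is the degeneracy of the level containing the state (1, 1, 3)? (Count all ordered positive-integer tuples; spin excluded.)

The level has n_x² + n_y² + n_z² = 11. The ordered positive-integer solutions are (1, 1, 3), (1, 3, 1), (3, 1, 1).
That gives 3 states.

degeneracy = 3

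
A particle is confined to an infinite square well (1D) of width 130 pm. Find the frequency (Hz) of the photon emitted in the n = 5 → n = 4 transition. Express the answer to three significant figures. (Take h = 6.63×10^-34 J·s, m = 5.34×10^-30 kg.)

E_1 = h²/(8mL²) = 6.088×10^-19 J and ΔE = (5² − 4²)E_1 = 5.479×10^-18 J.
f = ΔE/h = 5.479×10^-18/6.63×10^-34 = 8.26×10^15 Hz.

f = 8.26×10^15 Hz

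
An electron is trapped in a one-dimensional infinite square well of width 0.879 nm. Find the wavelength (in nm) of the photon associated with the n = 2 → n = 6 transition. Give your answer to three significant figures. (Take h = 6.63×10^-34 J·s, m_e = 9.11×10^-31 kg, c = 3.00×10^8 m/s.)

λ = 79.6 nm

E_1 = h²/(8m_eL²) = 7.806×10^-20 J, so ΔE = (6² − 2²)E_1 = 2.498×10^-18 J.
λ = hc/ΔE = (6.63×10^-34·3.00×10^8)/2.498×10^-18 = 7.96×10^-8 m = 79.6 nm.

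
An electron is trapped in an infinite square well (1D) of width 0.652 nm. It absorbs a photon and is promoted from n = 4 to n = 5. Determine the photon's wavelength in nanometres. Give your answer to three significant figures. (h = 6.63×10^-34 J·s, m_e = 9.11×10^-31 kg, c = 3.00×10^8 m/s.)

E_1 = h²/(8m_eL²) = 1.419×10^-19 J, so ΔE = (5² − 4²)E_1 = 1.277×10^-18 J.
λ = hc/ΔE = (6.63×10^-34·3.00×10^8)/1.277×10^-18 = 1.56×10^-7 m = 156 nm.

λ = 156 nm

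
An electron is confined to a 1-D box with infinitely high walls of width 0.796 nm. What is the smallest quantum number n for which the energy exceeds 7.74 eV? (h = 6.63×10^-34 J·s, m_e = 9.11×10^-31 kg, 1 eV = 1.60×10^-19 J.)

E_1 = h²/(8m_eL²) = 9.519×10^-20 J = 0.5949 eV.
Need n² > 7.74/0.5949 = 13.01, i.e. n > 3.607.
The smallest integer satisfying this is n = 4.

n = 4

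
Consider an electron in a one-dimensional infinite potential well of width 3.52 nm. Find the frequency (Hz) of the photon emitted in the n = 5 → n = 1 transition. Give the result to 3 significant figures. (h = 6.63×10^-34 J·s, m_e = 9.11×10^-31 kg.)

E_1 = h²/(8m_eL²) = 4.868×10^-21 J and ΔE = (5² − 1²)E_1 = 1.168×10^-19 J.
f = ΔE/h = 1.168×10^-19/6.63×10^-34 = 1.76×10^14 Hz.

f = 1.76×10^14 Hz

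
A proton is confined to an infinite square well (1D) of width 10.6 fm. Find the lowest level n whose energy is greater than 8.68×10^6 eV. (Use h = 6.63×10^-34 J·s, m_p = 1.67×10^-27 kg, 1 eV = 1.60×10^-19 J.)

n = 3

E_1 = h²/(8m_pL²) = 2.928×10^-13 J = 1.830×10^6 eV.
Need n² > 8.68×10^6/1.830×10^6 = 4.743, i.e. n > 2.178.
The smallest integer satisfying this is n = 3.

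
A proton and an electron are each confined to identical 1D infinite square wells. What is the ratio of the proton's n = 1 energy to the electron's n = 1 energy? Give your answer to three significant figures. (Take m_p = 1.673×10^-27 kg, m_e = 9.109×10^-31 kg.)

5.44×10^-4

E_n ∝ 1/m at fixed n and L, so the ratio is m_e/m_p = 9.109×10^-31/1.673×10^-27 = 5.44×10^-4.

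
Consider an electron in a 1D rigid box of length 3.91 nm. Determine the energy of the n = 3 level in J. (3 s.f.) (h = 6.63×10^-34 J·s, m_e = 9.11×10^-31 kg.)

For an infinite well E_n = n²h²/(8m_eL²), so E_1 = h²/(8m_eL²) = (6.63×10^-34)²/(8·9.11×10^-31·(3.91×10^-9 m)²) = 3.945×10^-21 J.
Then E_3 = 3²·E_1 = 9·3.945×10^-21 J = 3.55×10^-20 J.

E_3 = 3.55×10^-20 J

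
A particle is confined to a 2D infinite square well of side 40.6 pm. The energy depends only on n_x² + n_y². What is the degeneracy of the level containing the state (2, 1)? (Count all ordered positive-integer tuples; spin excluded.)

The level has n_x² + n_y² = 5. The ordered positive-integer solutions are (1, 2), (2, 1).
That gives 2 states.

degeneracy = 2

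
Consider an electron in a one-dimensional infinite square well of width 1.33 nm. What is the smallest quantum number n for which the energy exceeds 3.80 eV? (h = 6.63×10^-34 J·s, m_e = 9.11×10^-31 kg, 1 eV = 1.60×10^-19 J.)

E_1 = h²/(8m_eL²) = 3.410×10^-20 J = 0.2131 eV.
Need n² > 3.80/0.2131 = 17.83, i.e. n > 4.223.
The smallest integer satisfying this is n = 5.

n = 5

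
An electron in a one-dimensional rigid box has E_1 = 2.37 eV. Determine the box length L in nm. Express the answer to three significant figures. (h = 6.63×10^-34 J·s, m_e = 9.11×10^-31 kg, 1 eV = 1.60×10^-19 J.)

From E_n = n²h²/(8m_eL²), L = n·h/√(8m_eE_n).
E_1 = 2.37 eV = 3.792×10^-19 J, so L = 1·6.63×10^-34/√(8·9.11×10^-31·3.792×10^-19) = 3.99×10^-10 m = 0.399 nm.

L = 0.399 nm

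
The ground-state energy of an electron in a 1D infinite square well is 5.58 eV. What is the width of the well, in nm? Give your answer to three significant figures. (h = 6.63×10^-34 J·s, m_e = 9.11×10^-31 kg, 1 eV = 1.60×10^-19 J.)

From E_n = n²h²/(8m_eL²), L = n·h/√(8m_eE_n).
E_1 = 5.58 eV = 8.928×10^-19 J, so L = 1·6.63×10^-34/√(8·9.11×10^-31·8.928×10^-19) = 2.60×10^-10 m = 0.260 nm.

L = 0.260 nm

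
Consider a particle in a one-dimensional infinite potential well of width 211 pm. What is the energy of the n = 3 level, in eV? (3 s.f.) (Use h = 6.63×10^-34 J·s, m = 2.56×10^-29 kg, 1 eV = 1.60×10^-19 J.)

E_3 = 2.71 eV

For an infinite well E_n = n²h²/(8mL²), so E_1 = h²/(8mL²) = (6.63×10^-34)²/(8·2.56×10^-29·(2.11×10^-10 m)²) = 4.821×10^-20 J.
Then E_3 = 3²·E_1 = 9·4.821×10^-20 J = 4.339×10^-19 J.
Converting, E_3 = 4.339×10^-19 J / (1.60×10^-19 J/eV) = 2.71 eV.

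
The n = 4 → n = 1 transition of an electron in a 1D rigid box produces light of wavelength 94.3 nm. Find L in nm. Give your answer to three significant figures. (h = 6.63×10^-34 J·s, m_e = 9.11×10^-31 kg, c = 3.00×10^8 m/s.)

L = 0.655 nm

The photon carries ΔE = hc/λ = 6.63×10^-34·3.00×10^8/9.43×10^-8 m = 2.109×10^-18 J.
Since ΔE = (4² − 1²)E_1, E_1 = 1.406×10^-19 J, and L = h/√(8m_eE_1) = 6.55×10^-10 m = 0.655 nm.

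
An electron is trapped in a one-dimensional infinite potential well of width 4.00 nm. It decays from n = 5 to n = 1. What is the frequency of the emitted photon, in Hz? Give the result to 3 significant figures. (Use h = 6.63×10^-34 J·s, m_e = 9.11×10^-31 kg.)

E_1 = h²/(8m_eL²) = 3.770×10^-21 J and ΔE = (5² − 1²)E_1 = 9.048×10^-20 J.
f = ΔE/h = 9.048×10^-20/6.63×10^-34 = 1.36×10^14 Hz.

f = 1.36×10^14 Hz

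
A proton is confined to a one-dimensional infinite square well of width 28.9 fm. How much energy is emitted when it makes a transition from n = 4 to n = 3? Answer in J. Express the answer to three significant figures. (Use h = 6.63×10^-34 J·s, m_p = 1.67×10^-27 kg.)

E_1 = h²/(8m_pL²) = 3.939×10^-14 J.
|ΔE| = |4² − 3²|·E_1 = 7·3.939×10^-14 J = 2.76×10^-13 J.

|ΔE| = 2.76×10^-13 J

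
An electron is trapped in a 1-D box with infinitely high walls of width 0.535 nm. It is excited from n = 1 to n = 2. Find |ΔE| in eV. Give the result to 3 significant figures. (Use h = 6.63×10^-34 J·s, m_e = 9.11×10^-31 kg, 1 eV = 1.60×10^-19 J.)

E_1 = h²/(8m_eL²) = 2.107×10^-19 J.
|ΔE| = |1² − 2²|·E_1 = 3·2.107×10^-19 J = 6.321×10^-19 J = 3.95 eV.

|ΔE| = 3.95 eV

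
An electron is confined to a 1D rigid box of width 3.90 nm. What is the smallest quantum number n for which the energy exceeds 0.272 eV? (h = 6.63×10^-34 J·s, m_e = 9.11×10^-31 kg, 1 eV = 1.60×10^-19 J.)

E_1 = h²/(8m_eL²) = 3.965×10^-21 J = 0.02478 eV.
Need n² > 0.272/0.02478 = 10.98, i.e. n > 3.314.
The smallest integer satisfying this is n = 4.

n = 4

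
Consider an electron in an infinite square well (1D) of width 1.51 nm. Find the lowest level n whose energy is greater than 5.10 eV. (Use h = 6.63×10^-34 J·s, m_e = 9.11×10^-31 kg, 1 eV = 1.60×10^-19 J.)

E_1 = h²/(8m_eL²) = 2.645×10^-20 J = 0.1653 eV.
Need n² > 5.10/0.1653 = 30.85, i.e. n > 5.554.
The smallest integer satisfying this is n = 6.

n = 6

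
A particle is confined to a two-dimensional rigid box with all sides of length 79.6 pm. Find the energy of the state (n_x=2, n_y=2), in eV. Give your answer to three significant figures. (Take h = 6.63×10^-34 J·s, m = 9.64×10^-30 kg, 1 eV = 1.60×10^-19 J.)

For a 2D rectangular well E = (h²/8m)·Σ n_i²/L_i² = (6.63×10^-34)²/(8·9.64×10^-30) · [2²/(79.6 pm)² + 2²/(79.6 pm)²].
Evaluating gives E = 7.197×10^-18 J = 45.0 eV.

E = 45.0 eV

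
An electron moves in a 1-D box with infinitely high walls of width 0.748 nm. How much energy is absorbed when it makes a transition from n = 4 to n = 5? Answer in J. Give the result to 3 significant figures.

|ΔE| = 9.69×10^-19 J

E_1 = h²/(8m_eL²) = 1.077×10^-19 J.
|ΔE| = |4² − 5²|·E_1 = 9·1.077×10^-19 J = 9.69×10^-19 J.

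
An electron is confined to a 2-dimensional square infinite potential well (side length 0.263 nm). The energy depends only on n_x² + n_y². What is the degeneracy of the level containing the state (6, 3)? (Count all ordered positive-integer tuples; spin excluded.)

The level has n_x² + n_y² = 45. The ordered positive-integer solutions are (3, 6), (6, 3).
That gives 2 states.

degeneracy = 2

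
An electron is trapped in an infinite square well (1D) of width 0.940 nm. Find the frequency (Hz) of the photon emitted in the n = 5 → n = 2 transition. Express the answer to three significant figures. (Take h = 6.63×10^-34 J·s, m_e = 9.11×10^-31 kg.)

E_1 = h²/(8m_eL²) = 6.826×10^-20 J and ΔE = (5² − 2²)E_1 = 1.433×10^-18 J.
f = ΔE/h = 1.433×10^-18/6.63×10^-34 = 2.16×10^15 Hz.

f = 2.16×10^15 Hz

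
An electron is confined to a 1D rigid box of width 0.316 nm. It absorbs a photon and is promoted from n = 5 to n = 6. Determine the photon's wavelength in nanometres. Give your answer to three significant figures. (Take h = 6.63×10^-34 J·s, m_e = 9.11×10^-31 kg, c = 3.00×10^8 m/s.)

λ = 29.9 nm

E_1 = h²/(8m_eL²) = 6.040×10^-19 J, so ΔE = (6² − 5²)E_1 = 6.644×10^-18 J.
λ = hc/ΔE = (6.63×10^-34·3.00×10^8)/6.644×10^-18 = 2.99×10^-8 m = 29.9 nm.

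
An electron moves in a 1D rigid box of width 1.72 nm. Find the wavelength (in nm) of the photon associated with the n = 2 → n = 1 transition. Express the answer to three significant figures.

E_1 = h²/(8m_eL²) = 2.037×10^-20 J, so ΔE = (2² − 1²)E_1 = 6.111×10^-20 J.
λ = hc/ΔE = (6.626×10^-34·2.998×10^8)/6.111×10^-20 = 3.25×10^-6 m = 3.25×10^3 nm.

λ = 3.25×10^3 nm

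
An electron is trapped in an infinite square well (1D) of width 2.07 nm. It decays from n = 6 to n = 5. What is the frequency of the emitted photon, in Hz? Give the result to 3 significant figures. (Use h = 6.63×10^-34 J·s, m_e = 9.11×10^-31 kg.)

E_1 = h²/(8m_eL²) = 1.408×10^-20 J and ΔE = (6² − 5²)E_1 = 1.549×10^-19 J.
f = ΔE/h = 1.549×10^-19/6.63×10^-34 = 2.34×10^14 Hz.

f = 2.34×10^14 Hz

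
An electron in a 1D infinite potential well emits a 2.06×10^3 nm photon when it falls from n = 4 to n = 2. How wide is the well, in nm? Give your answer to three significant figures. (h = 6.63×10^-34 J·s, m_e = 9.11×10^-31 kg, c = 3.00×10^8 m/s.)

L = 2.74 nm

The photon carries ΔE = hc/λ = 6.63×10^-34·3.00×10^8/2.06×10^-6 m = 9.655×10^-20 J.
Since ΔE = (4² − 2²)E_1, E_1 = 8.046×10^-21 J, and L = h/√(8m_eE_1) = 2.74×10^-9 m = 2.74 nm.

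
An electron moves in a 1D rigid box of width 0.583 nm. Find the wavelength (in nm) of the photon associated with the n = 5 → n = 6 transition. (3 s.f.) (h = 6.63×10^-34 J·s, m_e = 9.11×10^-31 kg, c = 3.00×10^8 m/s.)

E_1 = h²/(8m_eL²) = 1.775×10^-19 J, so ΔE = (6² − 5²)E_1 = 1.952×10^-18 J.
λ = hc/ΔE = (6.63×10^-34·3.00×10^8)/1.952×10^-18 = 1.02×10^-7 m = 102 nm.

λ = 102 nm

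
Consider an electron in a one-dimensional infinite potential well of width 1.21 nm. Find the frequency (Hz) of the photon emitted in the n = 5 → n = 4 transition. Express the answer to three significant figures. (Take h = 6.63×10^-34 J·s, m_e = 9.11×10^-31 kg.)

E_1 = h²/(8m_eL²) = 4.120×10^-20 J and ΔE = (5² − 4²)E_1 = 3.708×10^-19 J.
f = ΔE/h = 3.708×10^-19/6.63×10^-34 = 5.59×10^14 Hz.

f = 5.59×10^14 Hz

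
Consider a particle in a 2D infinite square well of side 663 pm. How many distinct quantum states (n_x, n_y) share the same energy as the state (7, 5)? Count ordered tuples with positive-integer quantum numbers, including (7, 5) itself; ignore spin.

degeneracy = 2

The level has n_x² + n_y² = 74. The ordered positive-integer solutions are (5, 7), (7, 5).
That gives 2 states.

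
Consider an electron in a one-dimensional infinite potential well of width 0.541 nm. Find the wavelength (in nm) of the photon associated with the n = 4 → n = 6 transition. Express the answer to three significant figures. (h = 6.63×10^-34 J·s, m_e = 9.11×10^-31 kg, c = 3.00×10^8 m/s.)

E_1 = h²/(8m_eL²) = 2.061×10^-19 J, so ΔE = (6² − 4²)E_1 = 4.122×10^-18 J.
λ = hc/ΔE = (6.63×10^-34·3.00×10^8)/4.122×10^-18 = 4.83×10^-8 m = 48.3 nm.

λ = 48.3 nm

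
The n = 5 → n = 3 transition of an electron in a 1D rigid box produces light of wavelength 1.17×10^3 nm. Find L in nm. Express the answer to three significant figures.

L = 2.38 nm

The photon carries ΔE = hc/λ = 6.626×10^-34·2.998×10^8/1.17×10^-6 m = 1.698×10^-19 J.
Since ΔE = (5² − 3²)E_1, E_1 = 1.061×10^-20 J, and L = h/√(8m_eE_1) = 2.38×10^-9 m = 2.38 nm.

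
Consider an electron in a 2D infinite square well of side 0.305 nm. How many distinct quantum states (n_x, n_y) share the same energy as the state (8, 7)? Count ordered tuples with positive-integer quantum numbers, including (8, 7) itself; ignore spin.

The level has n_x² + n_y² = 113. The ordered positive-integer solutions are (7, 8), (8, 7).
That gives 2 states.

degeneracy = 2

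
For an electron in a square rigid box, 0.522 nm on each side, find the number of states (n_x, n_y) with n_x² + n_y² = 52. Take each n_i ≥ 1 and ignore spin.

The level has n_x² + n_y² = 52. The ordered positive-integer solutions are (4, 6), (6, 4).
That gives 2 states.

degeneracy = 2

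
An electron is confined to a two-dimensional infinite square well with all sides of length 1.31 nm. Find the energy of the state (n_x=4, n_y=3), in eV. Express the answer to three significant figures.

For a 2D rectangular well E = (h²/8m_e)·Σ n_i²/L_i² = (6.626×10^-34)²/(8·9.109×10^-31) · [4²/(1.31 nm)² + 3²/(1.31 nm)²].
Evaluating gives E = 8.777×10^-19 J = 5.48 eV.

E = 5.48 eV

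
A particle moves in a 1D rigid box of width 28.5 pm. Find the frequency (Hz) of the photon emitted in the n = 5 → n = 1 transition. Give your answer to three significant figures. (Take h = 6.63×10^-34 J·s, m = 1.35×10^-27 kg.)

E_1 = h²/(8mL²) = 5.011×10^-20 J and ΔE = (5² − 1²)E_1 = 1.203×10^-18 J.
f = ΔE/h = 1.203×10^-18/6.63×10^-34 = 1.81×10^15 Hz.

f = 1.81×10^15 Hz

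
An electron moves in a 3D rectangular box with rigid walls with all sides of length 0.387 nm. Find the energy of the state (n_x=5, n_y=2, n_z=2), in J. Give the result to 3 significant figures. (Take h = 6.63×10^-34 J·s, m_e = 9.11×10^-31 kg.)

E = 1.33×10^-17 J

For a 3D rectangular well E = (h²/8m_e)·Σ n_i²/L_i² = (6.63×10^-34)²/(8·9.11×10^-31) · [5²/(0.387 nm)² + 2²/(0.387 nm)² + 2²/(0.387 nm)²].
Evaluating gives E = 1.33×10^-17 J.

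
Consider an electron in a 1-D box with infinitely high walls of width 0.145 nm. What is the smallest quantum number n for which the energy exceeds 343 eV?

E_1 = h²/(8m_eL²) = 2.866×10^-18 J = 17.89 eV.
Need n² > 343/17.89 = 19.17, i.e. n > 4.378.
The smallest integer satisfying this is n = 5.

n = 5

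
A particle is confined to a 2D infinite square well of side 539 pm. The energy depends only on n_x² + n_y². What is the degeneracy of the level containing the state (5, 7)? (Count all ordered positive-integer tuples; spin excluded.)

degeneracy = 2

The level has n_x² + n_y² = 74. The ordered positive-integer solutions are (5, 7), (7, 5).
That gives 2 states.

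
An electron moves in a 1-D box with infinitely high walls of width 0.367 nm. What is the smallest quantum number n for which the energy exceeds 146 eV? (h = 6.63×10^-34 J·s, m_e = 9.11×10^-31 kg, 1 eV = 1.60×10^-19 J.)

E_1 = h²/(8m_eL²) = 4.478×10^-19 J = 2.799 eV.
Need n² > 146/2.799 = 52.16, i.e. n > 7.222.
The smallest integer satisfying this is n = 8.

n = 8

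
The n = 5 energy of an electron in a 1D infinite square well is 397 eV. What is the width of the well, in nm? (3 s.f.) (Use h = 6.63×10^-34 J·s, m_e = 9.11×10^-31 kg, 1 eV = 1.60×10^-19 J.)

L = 0.154 nm

From E_n = n²h²/(8m_eL²), L = n·h/√(8m_eE_n).
E_5 = 397 eV = 6.352×10^-17 J, so L = 5·6.63×10^-34/√(8·9.11×10^-31·6.352×10^-17) = 1.54×10^-10 m = 0.154 nm.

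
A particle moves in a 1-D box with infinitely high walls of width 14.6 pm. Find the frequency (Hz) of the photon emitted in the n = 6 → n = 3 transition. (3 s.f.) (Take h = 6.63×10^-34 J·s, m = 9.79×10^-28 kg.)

f = 1.07×10^16 Hz

E_1 = h²/(8mL²) = 2.633×10^-19 J and ΔE = (6² − 3²)E_1 = 7.109×10^-18 J.
f = ΔE/h = 7.109×10^-18/6.63×10^-34 = 1.07×10^16 Hz.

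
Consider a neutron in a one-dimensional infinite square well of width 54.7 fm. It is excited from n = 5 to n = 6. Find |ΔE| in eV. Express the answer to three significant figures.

|ΔE| = 7.52×10^5 eV

E_1 = h²/(8m_nL²) = 1.095×10^-14 J.
|ΔE| = |5² − 6²|·E_1 = 11·1.095×10^-14 J = 1.205×10^-13 J = 7.52×10^5 eV.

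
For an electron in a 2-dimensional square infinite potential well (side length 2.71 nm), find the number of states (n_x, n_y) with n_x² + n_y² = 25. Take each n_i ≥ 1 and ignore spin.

The level has n_x² + n_y² = 25. The ordered positive-integer solutions are (3, 4), (4, 3).
That gives 2 states.

degeneracy = 2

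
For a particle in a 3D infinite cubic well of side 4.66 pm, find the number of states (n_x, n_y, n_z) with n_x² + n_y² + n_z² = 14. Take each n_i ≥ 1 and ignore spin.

degeneracy = 6

The level has n_x² + n_y² + n_z² = 14. The ordered positive-integer solutions are (1, 2, 3), (1, 3, 2), (2, 1, 3), (2, 3, 1), (3, 1, 2), (3, 2, 1).
That gives 6 states.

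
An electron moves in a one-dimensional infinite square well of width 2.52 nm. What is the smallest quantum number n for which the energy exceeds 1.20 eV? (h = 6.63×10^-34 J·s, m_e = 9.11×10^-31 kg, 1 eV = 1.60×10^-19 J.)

E_1 = h²/(8m_eL²) = 9.498×10^-21 J = 0.05936 eV.
Need n² > 1.20/0.05936 = 20.22, i.e. n > 4.497.
The smallest integer satisfying this is n = 5.

n = 5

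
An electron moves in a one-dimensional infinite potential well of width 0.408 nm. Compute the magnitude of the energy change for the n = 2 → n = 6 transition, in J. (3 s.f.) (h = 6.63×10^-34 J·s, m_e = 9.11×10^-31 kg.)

|ΔE| = 1.16×10^-17 J

E_1 = h²/(8m_eL²) = 3.623×10^-19 J.
|ΔE| = |2² − 6²|·E_1 = 32·3.623×10^-19 J = 1.16×10^-17 J.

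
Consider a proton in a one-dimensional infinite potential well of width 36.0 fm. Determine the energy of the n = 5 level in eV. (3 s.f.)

For an infinite well E_n = n²h²/(8m_pL²), so E_1 = h²/(8m_pL²) = (6.626×10^-34)²/(8·1.673×10^-27·(3.60×10^-14 m)²) = 2.531×10^-14 J.
Then E_5 = 5²·E_1 = 25·2.531×10^-14 J = 6.328×10^-13 J.
Converting, E_5 = 6.328×10^-13 J / (1.602×10^-19 J/eV) = 3.95×10^6 eV.

E_5 = 3.95×10^6 eV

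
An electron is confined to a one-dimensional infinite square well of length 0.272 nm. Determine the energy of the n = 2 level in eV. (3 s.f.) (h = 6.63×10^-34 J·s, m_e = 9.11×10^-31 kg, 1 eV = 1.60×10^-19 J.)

For an infinite well E_n = n²h²/(8m_eL²), so E_1 = h²/(8m_eL²) = (6.63×10^-34)²/(8·9.11×10^-31·(2.72×10^-10 m)²) = 8.152×10^-19 J.
Then E_2 = 2²·E_1 = 4·8.152×10^-19 J = 3.261×10^-18 J.
Converting, E_2 = 3.261×10^-18 J / (1.60×10^-19 J/eV) = 20.4 eV.

E_2 = 20.4 eV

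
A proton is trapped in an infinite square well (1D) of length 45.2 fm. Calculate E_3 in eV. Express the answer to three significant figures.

E_3 = 9.02×10^5 eV

For an infinite well E_n = n²h²/(8m_pL²), so E_1 = h²/(8m_pL²) = (6.626×10^-34)²/(8·1.673×10^-27·(4.52×10^-14 m)²) = 1.606×10^-14 J.
Then E_3 = 3²·E_1 = 9·1.606×10^-14 J = 1.445×10^-13 J.
Converting, E_3 = 1.445×10^-13 J / (1.602×10^-19 J/eV) = 9.02×10^5 eV.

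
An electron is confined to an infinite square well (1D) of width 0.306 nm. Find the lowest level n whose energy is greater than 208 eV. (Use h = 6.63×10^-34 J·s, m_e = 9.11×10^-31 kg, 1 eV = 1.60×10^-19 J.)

E_1 = h²/(8m_eL²) = 6.441×10^-19 J = 4.026 eV.
Need n² > 208/4.026 = 51.66, i.e. n > 7.187.
The smallest integer satisfying this is n = 8.

n = 8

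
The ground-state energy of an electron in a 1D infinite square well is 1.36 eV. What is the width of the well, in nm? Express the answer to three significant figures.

L = 0.526 nm

From E_n = n²h²/(8m_eL²), L = n·h/√(8m_eE_n).
E_1 = 1.36 eV = 2.179×10^-19 J, so L = 1·6.626×10^-34/√(8·9.109×10^-31·2.179×10^-19) = 5.26×10^-10 m = 0.526 nm.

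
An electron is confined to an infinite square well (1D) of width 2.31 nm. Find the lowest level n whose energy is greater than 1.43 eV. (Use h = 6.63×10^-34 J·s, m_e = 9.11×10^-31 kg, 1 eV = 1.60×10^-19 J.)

E_1 = h²/(8m_eL²) = 1.130×10^-20 J = 0.07063 eV.
Need n² > 1.43/0.07063 = 20.25, i.e. n > 4.500.
The smallest integer satisfying this is n = 5.

n = 5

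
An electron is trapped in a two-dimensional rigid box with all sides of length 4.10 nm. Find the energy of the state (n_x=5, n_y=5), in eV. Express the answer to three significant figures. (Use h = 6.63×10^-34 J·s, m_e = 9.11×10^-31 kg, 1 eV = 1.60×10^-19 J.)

For a 2D rectangular well E = (h²/8m_e)·Σ n_i²/L_i² = (6.63×10^-34)²/(8·9.11×10^-31) · [5²/(4.10 nm)² + 5²/(4.10 nm)²].
Evaluating gives E = 1.794×10^-19 J = 1.12 eV.

E = 1.12 eV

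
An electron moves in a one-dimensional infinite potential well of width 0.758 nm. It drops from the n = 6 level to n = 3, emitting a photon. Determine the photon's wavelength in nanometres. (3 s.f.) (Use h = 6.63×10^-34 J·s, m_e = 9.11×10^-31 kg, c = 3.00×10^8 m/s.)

E_1 = h²/(8m_eL²) = 1.050×10^-19 J, so ΔE = (6² − 3²)E_1 = 2.835×10^-18 J.
λ = hc/ΔE = (6.63×10^-34·3.00×10^8)/2.835×10^-18 = 7.02×10^-8 m = 70.2 nm.

λ = 70.2 nm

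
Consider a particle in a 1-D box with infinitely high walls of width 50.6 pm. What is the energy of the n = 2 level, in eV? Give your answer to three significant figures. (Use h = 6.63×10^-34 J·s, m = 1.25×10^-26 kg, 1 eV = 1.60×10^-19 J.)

E_2 = 0.0429 eV

For an infinite well E_n = n²h²/(8mL²), so E_1 = h²/(8mL²) = (6.63×10^-34)²/(8·1.25×10^-26·(5.06×10^-11 m)²) = 1.717×10^-21 J.
Then E_2 = 2²·E_1 = 4·1.717×10^-21 J = 6.868×10^-21 J.
Converting, E_2 = 6.868×10^-21 J / (1.60×10^-19 J/eV) = 0.0429 eV.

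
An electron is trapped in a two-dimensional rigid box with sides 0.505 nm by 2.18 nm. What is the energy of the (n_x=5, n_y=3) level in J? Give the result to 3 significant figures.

For a 2D rectangular well E = (h²/8m_e)·Σ n_i²/L_i² = (6.626×10^-34)²/(8·9.109×10^-31) · [5²/(0.505 nm)² + 3²/(2.18 nm)²].
Evaluating gives E = 6.02×10^-18 J.

E = 6.02×10^-18 J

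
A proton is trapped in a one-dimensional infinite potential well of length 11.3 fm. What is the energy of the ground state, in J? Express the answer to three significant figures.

For an infinite well E_n = n²h²/(8m_pL²), so E_1 = h²/(8m_pL²) = (6.626×10^-34)²/(8·1.673×10^-27·(1.13×10^-14 m)²) = 2.569×10^-13 J.

E_1 = 2.57×10^-13 J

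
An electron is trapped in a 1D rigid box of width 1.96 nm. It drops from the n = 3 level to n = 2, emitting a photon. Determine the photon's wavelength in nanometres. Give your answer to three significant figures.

E_1 = h²/(8m_eL²) = 1.568×10^-20 J, so ΔE = (3² − 2²)E_1 = 7.840×10^-20 J.
λ = hc/ΔE = (6.626×10^-34·2.998×10^8)/7.840×10^-20 = 2.53×10^-6 m = 2.53×10^3 nm.

λ = 2.53×10^3 nm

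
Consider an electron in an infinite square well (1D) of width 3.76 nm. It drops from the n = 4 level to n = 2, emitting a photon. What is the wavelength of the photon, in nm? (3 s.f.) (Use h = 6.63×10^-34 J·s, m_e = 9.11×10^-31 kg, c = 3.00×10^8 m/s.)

λ = 3.89×10^3 nm

E_1 = h²/(8m_eL²) = 4.266×10^-21 J, so ΔE = (4² − 2²)E_1 = 5.119×10^-20 J.
λ = hc/ΔE = (6.63×10^-34·3.00×10^8)/5.119×10^-20 = 3.89×10^-6 m = 3.89×10^3 nm.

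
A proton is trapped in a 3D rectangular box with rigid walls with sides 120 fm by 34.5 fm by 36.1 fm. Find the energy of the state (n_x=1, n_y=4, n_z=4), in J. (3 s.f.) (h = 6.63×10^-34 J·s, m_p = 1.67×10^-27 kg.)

E = 8.49×10^-13 J

For a 3D rectangular well E = (h²/8m_p)·Σ n_i²/L_i² = (6.63×10^-34)²/(8·1.67×10^-27) · [1²/(120 fm)² + 4²/(34.5 fm)² + 4²/(36.1 fm)²].
Evaluating gives E = 8.49×10^-13 J.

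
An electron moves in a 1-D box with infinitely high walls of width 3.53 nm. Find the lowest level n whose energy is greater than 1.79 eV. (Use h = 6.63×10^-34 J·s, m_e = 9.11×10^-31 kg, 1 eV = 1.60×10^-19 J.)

n = 8

E_1 = h²/(8m_eL²) = 4.840×10^-21 J = 0.03025 eV.
Need n² > 1.79/0.03025 = 59.17, i.e. n > 7.692.
The smallest integer satisfying this is n = 8.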